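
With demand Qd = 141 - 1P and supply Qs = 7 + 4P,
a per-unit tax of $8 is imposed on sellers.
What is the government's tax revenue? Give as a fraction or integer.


With tax on sellers, new supply: Qs' = 7 + 4(P - 8)
= 4P - 25
New equilibrium quantity:
Q_new = 539/5
Tax revenue = tax * Q_new = 8 * 539/5 = 4312/5

4312/5


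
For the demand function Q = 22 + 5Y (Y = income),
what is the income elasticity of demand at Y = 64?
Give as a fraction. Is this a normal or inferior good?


dQ/dY = 5
At Y = 64: Q = 22 + 5*64 = 342
Ey = (dQ/dY)(Y/Q) = 5 * 64 / 342 = 160/171
Since Ey > 0, this is a normal good.

160/171 (normal good)


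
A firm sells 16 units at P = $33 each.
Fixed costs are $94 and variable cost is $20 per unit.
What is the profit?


Total Revenue = P * Q = 33 * 16 = $528
Total Cost = FC + VC*Q = 94 + 20*16 = $414
Profit = TR - TC = 528 - 414 = $114

$114


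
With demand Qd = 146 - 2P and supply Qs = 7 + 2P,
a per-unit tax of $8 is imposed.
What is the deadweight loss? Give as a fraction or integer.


Pre-tax equilibrium quantity: Q* = 153/2
Post-tax equilibrium quantity: Q_tax = 137/2
Reduction in quantity: Q* - Q_tax = 8
DWL = (1/2) * tax * (Q* - Q_tax)
DWL = (1/2) * 8 * 8 = 32

32


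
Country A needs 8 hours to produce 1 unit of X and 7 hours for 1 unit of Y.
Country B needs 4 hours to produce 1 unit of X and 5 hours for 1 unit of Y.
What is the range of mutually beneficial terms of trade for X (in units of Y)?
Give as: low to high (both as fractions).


Opportunity cost of X for Country A = hours_X / hours_Y = 8/7 = 8/7 units of Y
Opportunity cost of X for Country B = hours_X / hours_Y = 4/5 = 4/5 units of Y
Terms of trade must be between the two opportunity costs.
Range: 4/5 to 8/7

4/5 to 8/7


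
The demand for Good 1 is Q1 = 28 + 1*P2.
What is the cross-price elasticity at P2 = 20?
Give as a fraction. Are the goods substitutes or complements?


dQ1/dP2 = 1
At P2 = 20: Q1 = 28 + 1*20 = 48
Exy = (dQ1/dP2)(P2/Q1) = 1 * 20 / 48 = 5/12
Since Exy > 0, the goods are substitutes.

5/12 (substitutes)


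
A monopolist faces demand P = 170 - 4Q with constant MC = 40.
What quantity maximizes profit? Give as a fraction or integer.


TR = P*Q = (170 - 4Q)Q = 170Q - 4Q^2
MR = dTR/dQ = 170 - 8Q
Set MR = MC:
170 - 8Q = 40
130 = 8Q
Q* = 130/8 = 65/4

65/4


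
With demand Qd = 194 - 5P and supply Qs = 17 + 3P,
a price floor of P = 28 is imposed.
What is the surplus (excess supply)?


At P = 28:
Qd = 194 - 5*28 = 54
Qs = 17 + 3*28 = 101
Surplus = Qs - Qd = 101 - 54 = 47

47


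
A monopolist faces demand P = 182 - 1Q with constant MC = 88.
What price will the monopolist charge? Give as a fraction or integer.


MR = 182 - 2Q
Set MR = MC: 182 - 2Q = 88
Q* = 47
Substitute into demand:
P* = 182 - 1*47 = 135

135


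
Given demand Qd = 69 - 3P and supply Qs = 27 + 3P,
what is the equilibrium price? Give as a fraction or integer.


At equilibrium, Qd = Qs.
69 - 3P = 27 + 3P
69 - 27 = 3P + 3P
42 = 6P
P* = 42/6 = 7

7


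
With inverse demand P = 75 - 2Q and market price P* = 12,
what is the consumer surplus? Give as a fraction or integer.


Maximum willingness to pay (at Q=0): P_max = 75
Quantity demanded at P* = 12:
Q* = (75 - 12)/2 = 63/2
CS = (1/2) * Q* * (P_max - P*)
CS = (1/2) * 63/2 * (75 - 12)
CS = (1/2) * 63/2 * 63 = 3969/4

3969/4


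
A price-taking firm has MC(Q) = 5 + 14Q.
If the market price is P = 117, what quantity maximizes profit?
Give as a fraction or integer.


In perfect competition, profit is maximized where P = MC.
117 = 5 + 14Q
112 = 14Q
Q* = 112/14 = 8

8


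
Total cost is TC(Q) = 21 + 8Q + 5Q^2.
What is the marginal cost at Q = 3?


MC = dTC/dQ = 8 + 2*5*Q
At Q = 3:
MC = 8 + 10*3
MC = 8 + 30 = 38

38


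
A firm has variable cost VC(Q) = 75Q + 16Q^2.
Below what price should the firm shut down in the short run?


AVC(Q) = VC(Q)/Q = 75 + 16Q
AVC is increasing in Q, so minimum AVC is at Q -> 0+.
Min AVC = 75
The firm should shut down if P < 75.

75


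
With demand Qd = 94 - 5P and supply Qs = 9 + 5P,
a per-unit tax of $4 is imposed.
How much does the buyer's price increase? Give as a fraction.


With a per-unit tax, the buyer's price increase depends on relative slopes.
Supply slope: d = 5, Demand slope: b = 5
Buyer's price increase = d * tax / (b + d)
= 5 * 4 / (5 + 5)
= 20 / 10 = 2

2


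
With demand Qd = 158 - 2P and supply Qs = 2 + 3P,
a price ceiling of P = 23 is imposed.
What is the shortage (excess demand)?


At P = 23:
Qd = 158 - 2*23 = 112
Qs = 2 + 3*23 = 71
Shortage = Qd - Qs = 112 - 71 = 41

41


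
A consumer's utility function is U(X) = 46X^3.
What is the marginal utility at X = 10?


MU = dU/dX = 46*3*X^(3-1)
MU = 138*X^2
At X = 10:
MU = 138 * 10^2
MU = 138 * 100 = 13800

13800


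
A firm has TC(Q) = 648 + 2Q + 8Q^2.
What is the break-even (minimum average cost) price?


AC(Q) = 648/Q + 2 + 8Q
To minimize: dAC/dQ = -648/Q^2 + 8 = 0
Q^2 = 648/8 = 81
Q* = 9
Min AC = 648/9 + 2 + 8*9
Min AC = 72 + 2 + 72 = 146

146


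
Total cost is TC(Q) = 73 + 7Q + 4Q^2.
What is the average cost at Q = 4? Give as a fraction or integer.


TC(4) = 73 + 7*4 + 4*4^2
TC(4) = 73 + 28 + 64 = 165
AC = TC/Q = 165/4 = 165/4

165/4


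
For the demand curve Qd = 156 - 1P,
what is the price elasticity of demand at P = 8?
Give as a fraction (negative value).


dQ/dP = -1
At P = 8: Q = 156 - 1*8 = 148
E = (dQ/dP)(P/Q) = (-1)(8/148) = -2/37

-2/37


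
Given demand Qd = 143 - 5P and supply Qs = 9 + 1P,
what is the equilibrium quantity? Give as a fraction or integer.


First find equilibrium price:
143 - 5P = 9 + 1P
P* = 134/6 = 67/3
Then substitute into demand:
Q* = 143 - 5 * 67/3 = 94/3

94/3


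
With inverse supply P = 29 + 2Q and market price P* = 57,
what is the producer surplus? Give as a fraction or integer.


Minimum supply price (at Q=0): P_min = 29
Quantity supplied at P* = 57:
Q* = (57 - 29)/2 = 14
PS = (1/2) * Q* * (P* - P_min)
PS = (1/2) * 14 * (57 - 29)
PS = (1/2) * 14 * 28 = 196

196


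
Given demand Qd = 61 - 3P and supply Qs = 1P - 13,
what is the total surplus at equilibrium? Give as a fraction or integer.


Find equilibrium: 61 - 3P = 1P - 13
61 + 13 = 4P
P* = 74/4 = 37/2
Q* = 1*37/2 - 13 = 11/2
Inverse demand: P = 61/3 - Q/3, so P_max = 61/3
Inverse supply: P = 13 + Q/1, so P_min = 13
CS = (1/2) * 11/2 * (61/3 - 37/2) = 121/24
PS = (1/2) * 11/2 * (37/2 - 13) = 121/8
TS = CS + PS = 121/24 + 121/8 = 121/6

121/6


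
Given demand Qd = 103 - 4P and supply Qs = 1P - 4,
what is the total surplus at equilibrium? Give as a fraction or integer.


Find equilibrium: 103 - 4P = 1P - 4
103 + 4 = 5P
P* = 107/5 = 107/5
Q* = 1*107/5 - 4 = 87/5
Inverse demand: P = 103/4 - Q/4, so P_max = 103/4
Inverse supply: P = 4 + Q/1, so P_min = 4
CS = (1/2) * 87/5 * (103/4 - 107/5) = 7569/200
PS = (1/2) * 87/5 * (107/5 - 4) = 7569/50
TS = CS + PS = 7569/200 + 7569/50 = 7569/40

7569/40


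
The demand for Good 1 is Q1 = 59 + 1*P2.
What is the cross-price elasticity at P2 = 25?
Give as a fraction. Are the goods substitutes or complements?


dQ1/dP2 = 1
At P2 = 25: Q1 = 59 + 1*25 = 84
Exy = (dQ1/dP2)(P2/Q1) = 1 * 25 / 84 = 25/84
Since Exy > 0, the goods are substitutes.

25/84 (substitutes)


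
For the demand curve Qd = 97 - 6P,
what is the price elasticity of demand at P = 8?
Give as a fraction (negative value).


dQ/dP = -6
At P = 8: Q = 97 - 6*8 = 49
E = (dQ/dP)(P/Q) = (-6)(8/49) = -48/49

-48/49


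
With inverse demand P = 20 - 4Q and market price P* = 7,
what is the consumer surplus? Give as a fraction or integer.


Maximum willingness to pay (at Q=0): P_max = 20
Quantity demanded at P* = 7:
Q* = (20 - 7)/4 = 13/4
CS = (1/2) * Q* * (P_max - P*)
CS = (1/2) * 13/4 * (20 - 7)
CS = (1/2) * 13/4 * 13 = 169/8

169/8


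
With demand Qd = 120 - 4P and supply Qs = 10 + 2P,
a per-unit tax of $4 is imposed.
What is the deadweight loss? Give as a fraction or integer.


Pre-tax equilibrium quantity: Q* = 140/3
Post-tax equilibrium quantity: Q_tax = 124/3
Reduction in quantity: Q* - Q_tax = 16/3
DWL = (1/2) * tax * (Q* - Q_tax)
DWL = (1/2) * 4 * 16/3 = 32/3

32/3


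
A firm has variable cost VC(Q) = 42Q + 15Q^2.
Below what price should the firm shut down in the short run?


AVC(Q) = VC(Q)/Q = 42 + 15Q
AVC is increasing in Q, so minimum AVC is at Q -> 0+.
Min AVC = 42
The firm should shut down if P < 42.

42


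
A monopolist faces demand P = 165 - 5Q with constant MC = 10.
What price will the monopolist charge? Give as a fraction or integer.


MR = 165 - 10Q
Set MR = MC: 165 - 10Q = 10
Q* = 31/2
Substitute into demand:
P* = 165 - 5*31/2 = 175/2

175/2


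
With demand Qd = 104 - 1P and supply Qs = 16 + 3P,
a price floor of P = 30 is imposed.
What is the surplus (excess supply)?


At P = 30:
Qd = 104 - 1*30 = 74
Qs = 16 + 3*30 = 106
Surplus = Qs - Qd = 106 - 74 = 32

32


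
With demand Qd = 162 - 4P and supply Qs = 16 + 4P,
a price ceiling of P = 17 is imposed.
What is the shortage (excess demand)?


At P = 17:
Qd = 162 - 4*17 = 94
Qs = 16 + 4*17 = 84
Shortage = Qd - Qs = 94 - 84 = 10

10


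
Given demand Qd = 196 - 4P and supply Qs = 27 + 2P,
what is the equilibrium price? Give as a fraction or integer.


At equilibrium, Qd = Qs.
196 - 4P = 27 + 2P
196 - 27 = 4P + 2P
169 = 6P
P* = 169/6 = 169/6

169/6


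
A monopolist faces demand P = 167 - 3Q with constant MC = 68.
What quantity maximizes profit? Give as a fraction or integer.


TR = P*Q = (167 - 3Q)Q = 167Q - 3Q^2
MR = dTR/dQ = 167 - 6Q
Set MR = MC:
167 - 6Q = 68
99 = 6Q
Q* = 99/6 = 33/2

33/2


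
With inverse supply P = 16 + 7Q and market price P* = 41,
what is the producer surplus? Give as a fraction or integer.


Minimum supply price (at Q=0): P_min = 16
Quantity supplied at P* = 41:
Q* = (41 - 16)/7 = 25/7
PS = (1/2) * Q* * (P* - P_min)
PS = (1/2) * 25/7 * (41 - 16)
PS = (1/2) * 25/7 * 25 = 625/14

625/14


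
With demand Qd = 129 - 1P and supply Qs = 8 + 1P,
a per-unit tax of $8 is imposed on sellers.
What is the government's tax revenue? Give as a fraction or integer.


With tax on sellers, new supply: Qs' = 8 + 1(P - 8)
= 0 + 1P
New equilibrium quantity:
Q_new = 129/2
Tax revenue = tax * Q_new = 8 * 129/2 = 516

516


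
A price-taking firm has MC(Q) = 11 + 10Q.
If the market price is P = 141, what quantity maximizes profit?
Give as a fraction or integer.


In perfect competition, profit is maximized where P = MC.
141 = 11 + 10Q
130 = 10Q
Q* = 130/10 = 13

13


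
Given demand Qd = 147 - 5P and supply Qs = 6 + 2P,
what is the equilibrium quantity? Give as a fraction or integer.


First find equilibrium price:
147 - 5P = 6 + 2P
P* = 141/7 = 141/7
Then substitute into demand:
Q* = 147 - 5 * 141/7 = 324/7

324/7


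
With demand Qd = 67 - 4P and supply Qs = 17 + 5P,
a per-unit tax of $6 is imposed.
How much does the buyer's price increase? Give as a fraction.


With a per-unit tax, the buyer's price increase depends on relative slopes.
Supply slope: d = 5, Demand slope: b = 4
Buyer's price increase = d * tax / (b + d)
= 5 * 6 / (4 + 5)
= 30 / 9 = 10/3

10/3


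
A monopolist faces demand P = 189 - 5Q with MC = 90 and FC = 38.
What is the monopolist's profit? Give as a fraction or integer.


MR = MC: 189 - 10Q = 90
Q* = 99/10
P* = 189 - 5*99/10 = 279/2
Profit = (P* - MC)*Q* - FC
= (279/2 - 90)*99/10 - 38
= 99/2*99/10 - 38
= 9801/20 - 38 = 9041/20

9041/20


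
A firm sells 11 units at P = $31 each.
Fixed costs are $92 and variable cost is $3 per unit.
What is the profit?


Total Revenue = P * Q = 31 * 11 = $341
Total Cost = FC + VC*Q = 92 + 3*11 = $125
Profit = TR - TC = 341 - 125 = $216

$216


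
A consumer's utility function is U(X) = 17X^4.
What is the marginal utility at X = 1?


MU = dU/dX = 17*4*X^(4-1)
MU = 68*X^3
At X = 1:
MU = 68 * 1^3
MU = 68 * 1 = 68

68


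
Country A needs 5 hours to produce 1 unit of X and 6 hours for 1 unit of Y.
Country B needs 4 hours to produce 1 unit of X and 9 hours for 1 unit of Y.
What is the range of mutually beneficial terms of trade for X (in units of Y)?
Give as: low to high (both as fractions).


Opportunity cost of X for Country A = hours_X / hours_Y = 5/6 = 5/6 units of Y
Opportunity cost of X for Country B = hours_X / hours_Y = 4/9 = 4/9 units of Y
Terms of trade must be between the two opportunity costs.
Range: 4/9 to 5/6

4/9 to 5/6


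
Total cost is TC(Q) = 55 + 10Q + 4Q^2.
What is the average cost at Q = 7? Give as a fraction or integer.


TC(7) = 55 + 10*7 + 4*7^2
TC(7) = 55 + 70 + 196 = 321
AC = TC/Q = 321/7 = 321/7

321/7


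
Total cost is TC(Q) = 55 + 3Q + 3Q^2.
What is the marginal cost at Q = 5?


MC = dTC/dQ = 3 + 2*3*Q
At Q = 5:
MC = 3 + 6*5
MC = 3 + 30 = 33

33


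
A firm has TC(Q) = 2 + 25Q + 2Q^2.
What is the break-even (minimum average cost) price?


AC(Q) = 2/Q + 25 + 2Q
To minimize: dAC/dQ = -2/Q^2 + 2 = 0
Q^2 = 2/2 = 1
Q* = 1
Min AC = 2/1 + 25 + 2*1
Min AC = 2 + 25 + 2 = 29

29


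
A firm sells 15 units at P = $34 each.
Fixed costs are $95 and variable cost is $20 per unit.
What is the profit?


Total Revenue = P * Q = 34 * 15 = $510
Total Cost = FC + VC*Q = 95 + 20*15 = $395
Profit = TR - TC = 510 - 395 = $115

$115


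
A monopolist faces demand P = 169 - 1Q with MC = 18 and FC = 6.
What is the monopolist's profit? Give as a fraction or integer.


MR = MC: 169 - 2Q = 18
Q* = 151/2
P* = 169 - 1*151/2 = 187/2
Profit = (P* - MC)*Q* - FC
= (187/2 - 18)*151/2 - 6
= 151/2*151/2 - 6
= 22801/4 - 6 = 22777/4

22777/4


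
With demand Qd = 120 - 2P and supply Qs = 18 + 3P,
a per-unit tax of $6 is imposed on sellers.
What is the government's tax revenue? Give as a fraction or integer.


With tax on sellers, new supply: Qs' = 18 + 3(P - 6)
= 0 + 3P
New equilibrium quantity:
Q_new = 72
Tax revenue = tax * Q_new = 6 * 72 = 432

432


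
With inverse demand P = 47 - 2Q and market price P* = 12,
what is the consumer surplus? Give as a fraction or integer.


Maximum willingness to pay (at Q=0): P_max = 47
Quantity demanded at P* = 12:
Q* = (47 - 12)/2 = 35/2
CS = (1/2) * Q* * (P_max - P*)
CS = (1/2) * 35/2 * (47 - 12)
CS = (1/2) * 35/2 * 35 = 1225/4

1225/4


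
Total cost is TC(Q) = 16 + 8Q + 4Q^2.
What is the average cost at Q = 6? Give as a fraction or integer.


TC(6) = 16 + 8*6 + 4*6^2
TC(6) = 16 + 48 + 144 = 208
AC = TC/Q = 208/6 = 104/3

104/3


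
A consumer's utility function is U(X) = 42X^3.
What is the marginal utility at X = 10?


MU = dU/dX = 42*3*X^(3-1)
MU = 126*X^2
At X = 10:
MU = 126 * 10^2
MU = 126 * 100 = 12600

12600


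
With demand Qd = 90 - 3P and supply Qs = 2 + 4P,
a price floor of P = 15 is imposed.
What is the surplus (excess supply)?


At P = 15:
Qd = 90 - 3*15 = 45
Qs = 2 + 4*15 = 62
Surplus = Qs - Qd = 62 - 45 = 17

17


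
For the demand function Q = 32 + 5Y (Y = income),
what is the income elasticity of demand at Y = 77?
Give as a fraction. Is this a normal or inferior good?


dQ/dY = 5
At Y = 77: Q = 32 + 5*77 = 417
Ey = (dQ/dY)(Y/Q) = 5 * 77 / 417 = 385/417
Since Ey > 0, this is a normal good.

385/417 (normal good)


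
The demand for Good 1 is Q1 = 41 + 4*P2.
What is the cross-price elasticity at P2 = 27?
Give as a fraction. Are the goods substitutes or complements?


dQ1/dP2 = 4
At P2 = 27: Q1 = 41 + 4*27 = 149
Exy = (dQ1/dP2)(P2/Q1) = 4 * 27 / 149 = 108/149
Since Exy > 0, the goods are substitutes.

108/149 (substitutes)


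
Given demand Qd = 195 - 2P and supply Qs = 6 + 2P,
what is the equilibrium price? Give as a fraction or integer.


At equilibrium, Qd = Qs.
195 - 2P = 6 + 2P
195 - 6 = 2P + 2P
189 = 4P
P* = 189/4 = 189/4

189/4


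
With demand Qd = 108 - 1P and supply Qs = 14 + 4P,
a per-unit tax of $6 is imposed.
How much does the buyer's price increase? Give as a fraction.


With a per-unit tax, the buyer's price increase depends on relative slopes.
Supply slope: d = 4, Demand slope: b = 1
Buyer's price increase = d * tax / (b + d)
= 4 * 6 / (1 + 4)
= 24 / 5 = 24/5

24/5


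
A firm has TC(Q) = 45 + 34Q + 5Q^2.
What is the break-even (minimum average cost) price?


AC(Q) = 45/Q + 34 + 5Q
To minimize: dAC/dQ = -45/Q^2 + 5 = 0
Q^2 = 45/5 = 9
Q* = 3
Min AC = 45/3 + 34 + 5*3
Min AC = 15 + 34 + 15 = 64

64


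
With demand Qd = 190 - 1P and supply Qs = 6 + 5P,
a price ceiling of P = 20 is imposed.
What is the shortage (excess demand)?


At P = 20:
Qd = 190 - 1*20 = 170
Qs = 6 + 5*20 = 106
Shortage = Qd - Qs = 170 - 106 = 64

64


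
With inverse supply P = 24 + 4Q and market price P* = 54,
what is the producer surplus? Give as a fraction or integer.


Minimum supply price (at Q=0): P_min = 24
Quantity supplied at P* = 54:
Q* = (54 - 24)/4 = 15/2
PS = (1/2) * Q* * (P* - P_min)
PS = (1/2) * 15/2 * (54 - 24)
PS = (1/2) * 15/2 * 30 = 225/2

225/2


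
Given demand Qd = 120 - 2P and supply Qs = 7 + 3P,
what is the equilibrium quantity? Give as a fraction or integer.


First find equilibrium price:
120 - 2P = 7 + 3P
P* = 113/5 = 113/5
Then substitute into demand:
Q* = 120 - 2 * 113/5 = 374/5

374/5


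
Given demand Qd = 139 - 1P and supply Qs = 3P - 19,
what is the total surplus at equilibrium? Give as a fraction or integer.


Find equilibrium: 139 - 1P = 3P - 19
139 + 19 = 4P
P* = 158/4 = 79/2
Q* = 3*79/2 - 19 = 199/2
Inverse demand: P = 139 - Q/1, so P_max = 139
Inverse supply: P = 19/3 + Q/3, so P_min = 19/3
CS = (1/2) * 199/2 * (139 - 79/2) = 39601/8
PS = (1/2) * 199/2 * (79/2 - 19/3) = 39601/24
TS = CS + PS = 39601/8 + 39601/24 = 39601/6

39601/6


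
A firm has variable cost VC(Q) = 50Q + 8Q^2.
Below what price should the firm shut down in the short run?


AVC(Q) = VC(Q)/Q = 50 + 8Q
AVC is increasing in Q, so minimum AVC is at Q -> 0+.
Min AVC = 50
The firm should shut down if P < 50.

50


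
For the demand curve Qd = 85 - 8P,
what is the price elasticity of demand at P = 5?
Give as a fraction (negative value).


dQ/dP = -8
At P = 5: Q = 85 - 8*5 = 45
E = (dQ/dP)(P/Q) = (-8)(5/45) = -8/9

-8/9


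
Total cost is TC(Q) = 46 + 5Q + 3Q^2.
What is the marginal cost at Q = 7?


MC = dTC/dQ = 5 + 2*3*Q
At Q = 7:
MC = 5 + 6*7
MC = 5 + 42 = 47

47


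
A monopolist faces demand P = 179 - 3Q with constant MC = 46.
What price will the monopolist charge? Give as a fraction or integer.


MR = 179 - 6Q
Set MR = MC: 179 - 6Q = 46
Q* = 133/6
Substitute into demand:
P* = 179 - 3*133/6 = 225/2

225/2


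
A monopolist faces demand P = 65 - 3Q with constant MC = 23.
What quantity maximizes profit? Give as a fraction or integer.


TR = P*Q = (65 - 3Q)Q = 65Q - 3Q^2
MR = dTR/dQ = 65 - 6Q
Set MR = MC:
65 - 6Q = 23
42 = 6Q
Q* = 42/6 = 7

7


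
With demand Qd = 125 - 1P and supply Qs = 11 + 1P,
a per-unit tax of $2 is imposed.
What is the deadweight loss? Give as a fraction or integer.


Pre-tax equilibrium quantity: Q* = 68
Post-tax equilibrium quantity: Q_tax = 67
Reduction in quantity: Q* - Q_tax = 1
DWL = (1/2) * tax * (Q* - Q_tax)
DWL = (1/2) * 2 * 1 = 1

1


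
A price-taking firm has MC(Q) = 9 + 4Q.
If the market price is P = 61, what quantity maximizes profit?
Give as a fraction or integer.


In perfect competition, profit is maximized where P = MC.
61 = 9 + 4Q
52 = 4Q
Q* = 52/4 = 13

13


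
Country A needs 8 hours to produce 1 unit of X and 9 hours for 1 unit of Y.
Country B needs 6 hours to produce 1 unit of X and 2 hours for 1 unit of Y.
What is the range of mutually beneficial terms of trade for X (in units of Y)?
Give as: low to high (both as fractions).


Opportunity cost of X for Country A = hours_X / hours_Y = 8/9 = 8/9 units of Y
Opportunity cost of X for Country B = hours_X / hours_Y = 6/2 = 3 units of Y
Terms of trade must be between the two opportunity costs.
Range: 8/9 to 3

8/9 to 3


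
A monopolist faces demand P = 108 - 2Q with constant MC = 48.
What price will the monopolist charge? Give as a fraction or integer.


MR = 108 - 4Q
Set MR = MC: 108 - 4Q = 48
Q* = 15
Substitute into demand:
P* = 108 - 2*15 = 78

78


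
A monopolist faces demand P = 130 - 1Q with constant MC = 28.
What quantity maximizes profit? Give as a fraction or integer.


TR = P*Q = (130 - 1Q)Q = 130Q - 1Q^2
MR = dTR/dQ = 130 - 2Q
Set MR = MC:
130 - 2Q = 28
102 = 2Q
Q* = 102/2 = 51

51


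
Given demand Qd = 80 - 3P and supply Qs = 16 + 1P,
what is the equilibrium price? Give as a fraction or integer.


At equilibrium, Qd = Qs.
80 - 3P = 16 + 1P
80 - 16 = 3P + 1P
64 = 4P
P* = 64/4 = 16

16


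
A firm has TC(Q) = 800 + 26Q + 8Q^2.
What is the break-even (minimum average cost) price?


AC(Q) = 800/Q + 26 + 8Q
To minimize: dAC/dQ = -800/Q^2 + 8 = 0
Q^2 = 800/8 = 100
Q* = 10
Min AC = 800/10 + 26 + 8*10
Min AC = 80 + 26 + 80 = 186

186


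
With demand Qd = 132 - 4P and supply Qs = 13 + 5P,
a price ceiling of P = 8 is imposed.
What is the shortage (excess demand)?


At P = 8:
Qd = 132 - 4*8 = 100
Qs = 13 + 5*8 = 53
Shortage = Qd - Qs = 100 - 53 = 47

47


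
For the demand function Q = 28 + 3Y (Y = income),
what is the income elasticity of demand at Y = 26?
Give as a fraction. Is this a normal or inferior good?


dQ/dY = 3
At Y = 26: Q = 28 + 3*26 = 106
Ey = (dQ/dY)(Y/Q) = 3 * 26 / 106 = 39/53
Since Ey > 0, this is a normal good.

39/53 (normal good)


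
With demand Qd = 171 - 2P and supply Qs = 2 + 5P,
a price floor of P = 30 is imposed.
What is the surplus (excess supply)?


At P = 30:
Qd = 171 - 2*30 = 111
Qs = 2 + 5*30 = 152
Surplus = Qs - Qd = 152 - 111 = 41

41


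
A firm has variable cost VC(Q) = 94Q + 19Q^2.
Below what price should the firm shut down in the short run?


AVC(Q) = VC(Q)/Q = 94 + 19Q
AVC is increasing in Q, so minimum AVC is at Q -> 0+.
Min AVC = 94
The firm should shut down if P < 94.

94


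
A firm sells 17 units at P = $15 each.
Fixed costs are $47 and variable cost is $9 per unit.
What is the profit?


Total Revenue = P * Q = 15 * 17 = $255
Total Cost = FC + VC*Q = 47 + 9*17 = $200
Profit = TR - TC = 255 - 200 = $55

$55


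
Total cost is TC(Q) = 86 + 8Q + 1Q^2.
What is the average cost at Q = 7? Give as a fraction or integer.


TC(7) = 86 + 8*7 + 1*7^2
TC(7) = 86 + 56 + 49 = 191
AC = TC/Q = 191/7 = 191/7

191/7


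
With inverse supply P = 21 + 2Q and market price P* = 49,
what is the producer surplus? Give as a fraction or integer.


Minimum supply price (at Q=0): P_min = 21
Quantity supplied at P* = 49:
Q* = (49 - 21)/2 = 14
PS = (1/2) * Q* * (P* - P_min)
PS = (1/2) * 14 * (49 - 21)
PS = (1/2) * 14 * 28 = 196

196


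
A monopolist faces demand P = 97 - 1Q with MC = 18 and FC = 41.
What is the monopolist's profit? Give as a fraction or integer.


MR = MC: 97 - 2Q = 18
Q* = 79/2
P* = 97 - 1*79/2 = 115/2
Profit = (P* - MC)*Q* - FC
= (115/2 - 18)*79/2 - 41
= 79/2*79/2 - 41
= 6241/4 - 41 = 6077/4

6077/4


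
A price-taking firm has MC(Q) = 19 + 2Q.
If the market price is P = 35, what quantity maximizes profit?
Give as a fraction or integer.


In perfect competition, profit is maximized where P = MC.
35 = 19 + 2Q
16 = 2Q
Q* = 16/2 = 8

8


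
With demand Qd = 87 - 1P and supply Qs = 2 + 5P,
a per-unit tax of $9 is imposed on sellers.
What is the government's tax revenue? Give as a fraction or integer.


With tax on sellers, new supply: Qs' = 2 + 5(P - 9)
= 5P - 43
New equilibrium quantity:
Q_new = 196/3
Tax revenue = tax * Q_new = 9 * 196/3 = 588

588


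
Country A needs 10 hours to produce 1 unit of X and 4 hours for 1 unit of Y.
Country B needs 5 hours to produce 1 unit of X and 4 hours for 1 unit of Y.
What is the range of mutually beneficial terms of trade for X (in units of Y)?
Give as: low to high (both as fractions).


Opportunity cost of X for Country A = hours_X / hours_Y = 10/4 = 5/2 units of Y
Opportunity cost of X for Country B = hours_X / hours_Y = 5/4 = 5/4 units of Y
Terms of trade must be between the two opportunity costs.
Range: 5/4 to 5/2

5/4 to 5/2


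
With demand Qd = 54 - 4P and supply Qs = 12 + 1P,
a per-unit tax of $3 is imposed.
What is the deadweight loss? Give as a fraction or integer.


Pre-tax equilibrium quantity: Q* = 102/5
Post-tax equilibrium quantity: Q_tax = 18
Reduction in quantity: Q* - Q_tax = 12/5
DWL = (1/2) * tax * (Q* - Q_tax)
DWL = (1/2) * 3 * 12/5 = 18/5

18/5


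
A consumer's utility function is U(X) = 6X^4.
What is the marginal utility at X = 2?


MU = dU/dX = 6*4*X^(4-1)
MU = 24*X^3
At X = 2:
MU = 24 * 2^3
MU = 24 * 8 = 192

192


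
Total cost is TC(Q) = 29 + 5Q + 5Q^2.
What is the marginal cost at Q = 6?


MC = dTC/dQ = 5 + 2*5*Q
At Q = 6:
MC = 5 + 10*6
MC = 5 + 60 = 65

65


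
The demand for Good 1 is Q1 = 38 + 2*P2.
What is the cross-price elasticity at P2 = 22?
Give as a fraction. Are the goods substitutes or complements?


dQ1/dP2 = 2
At P2 = 22: Q1 = 38 + 2*22 = 82
Exy = (dQ1/dP2)(P2/Q1) = 2 * 22 / 82 = 22/41
Since Exy > 0, the goods are substitutes.

22/41 (substitutes)


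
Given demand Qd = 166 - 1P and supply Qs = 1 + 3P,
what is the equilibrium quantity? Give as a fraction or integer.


First find equilibrium price:
166 - 1P = 1 + 3P
P* = 165/4 = 165/4
Then substitute into demand:
Q* = 166 - 1 * 165/4 = 499/4

499/4


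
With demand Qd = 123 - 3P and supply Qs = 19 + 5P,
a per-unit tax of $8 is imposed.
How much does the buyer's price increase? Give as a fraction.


With a per-unit tax, the buyer's price increase depends on relative slopes.
Supply slope: d = 5, Demand slope: b = 3
Buyer's price increase = d * tax / (b + d)
= 5 * 8 / (3 + 5)
= 40 / 8 = 5

5


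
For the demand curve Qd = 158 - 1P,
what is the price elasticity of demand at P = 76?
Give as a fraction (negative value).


dQ/dP = -1
At P = 76: Q = 158 - 1*76 = 82
E = (dQ/dP)(P/Q) = (-1)(76/82) = -38/41

-38/41


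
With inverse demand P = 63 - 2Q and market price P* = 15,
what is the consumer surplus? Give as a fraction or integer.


Maximum willingness to pay (at Q=0): P_max = 63
Quantity demanded at P* = 15:
Q* = (63 - 15)/2 = 24
CS = (1/2) * Q* * (P_max - P*)
CS = (1/2) * 24 * (63 - 15)
CS = (1/2) * 24 * 48 = 576

576


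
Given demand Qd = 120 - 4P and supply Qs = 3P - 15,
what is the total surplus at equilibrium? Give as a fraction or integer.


Find equilibrium: 120 - 4P = 3P - 15
120 + 15 = 7P
P* = 135/7 = 135/7
Q* = 3*135/7 - 15 = 300/7
Inverse demand: P = 30 - Q/4, so P_max = 30
Inverse supply: P = 5 + Q/3, so P_min = 5
CS = (1/2) * 300/7 * (30 - 135/7) = 11250/49
PS = (1/2) * 300/7 * (135/7 - 5) = 15000/49
TS = CS + PS = 11250/49 + 15000/49 = 3750/7

3750/7


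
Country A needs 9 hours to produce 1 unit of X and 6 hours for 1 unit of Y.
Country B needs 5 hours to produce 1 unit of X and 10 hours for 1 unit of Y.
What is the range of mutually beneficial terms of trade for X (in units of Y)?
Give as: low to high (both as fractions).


Opportunity cost of X for Country A = hours_X / hours_Y = 9/6 = 3/2 units of Y
Opportunity cost of X for Country B = hours_X / hours_Y = 5/10 = 1/2 units of Y
Terms of trade must be between the two opportunity costs.
Range: 1/2 to 3/2

1/2 to 3/2


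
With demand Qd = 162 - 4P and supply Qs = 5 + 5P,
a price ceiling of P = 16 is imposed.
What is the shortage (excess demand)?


At P = 16:
Qd = 162 - 4*16 = 98
Qs = 5 + 5*16 = 85
Shortage = Qd - Qs = 98 - 85 = 13

13


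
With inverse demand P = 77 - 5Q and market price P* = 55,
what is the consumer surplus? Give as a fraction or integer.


Maximum willingness to pay (at Q=0): P_max = 77
Quantity demanded at P* = 55:
Q* = (77 - 55)/5 = 22/5
CS = (1/2) * Q* * (P_max - P*)
CS = (1/2) * 22/5 * (77 - 55)
CS = (1/2) * 22/5 * 22 = 242/5

242/5


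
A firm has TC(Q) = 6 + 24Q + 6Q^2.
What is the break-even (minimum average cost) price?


AC(Q) = 6/Q + 24 + 6Q
To minimize: dAC/dQ = -6/Q^2 + 6 = 0
Q^2 = 6/6 = 1
Q* = 1
Min AC = 6/1 + 24 + 6*1
Min AC = 6 + 24 + 6 = 36

36


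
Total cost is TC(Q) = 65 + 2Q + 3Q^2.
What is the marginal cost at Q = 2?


MC = dTC/dQ = 2 + 2*3*Q
At Q = 2:
MC = 2 + 6*2
MC = 2 + 12 = 14

14


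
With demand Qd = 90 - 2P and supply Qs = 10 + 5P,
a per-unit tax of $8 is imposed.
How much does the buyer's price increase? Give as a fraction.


With a per-unit tax, the buyer's price increase depends on relative slopes.
Supply slope: d = 5, Demand slope: b = 2
Buyer's price increase = d * tax / (b + d)
= 5 * 8 / (2 + 5)
= 40 / 7 = 40/7

40/7


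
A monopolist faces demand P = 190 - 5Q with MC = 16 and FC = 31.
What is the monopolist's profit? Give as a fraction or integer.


MR = MC: 190 - 10Q = 16
Q* = 87/5
P* = 190 - 5*87/5 = 103
Profit = (P* - MC)*Q* - FC
= (103 - 16)*87/5 - 31
= 87*87/5 - 31
= 7569/5 - 31 = 7414/5

7414/5


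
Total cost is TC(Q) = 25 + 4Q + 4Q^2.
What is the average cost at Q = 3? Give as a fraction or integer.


TC(3) = 25 + 4*3 + 4*3^2
TC(3) = 25 + 12 + 36 = 73
AC = TC/Q = 73/3 = 73/3

73/3


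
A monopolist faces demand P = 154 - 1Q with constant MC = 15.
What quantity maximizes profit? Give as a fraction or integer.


TR = P*Q = (154 - 1Q)Q = 154Q - 1Q^2
MR = dTR/dQ = 154 - 2Q
Set MR = MC:
154 - 2Q = 15
139 = 2Q
Q* = 139/2 = 139/2

139/2


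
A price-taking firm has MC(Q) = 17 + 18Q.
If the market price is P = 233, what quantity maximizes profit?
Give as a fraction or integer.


In perfect competition, profit is maximized where P = MC.
233 = 17 + 18Q
216 = 18Q
Q* = 216/18 = 12

12


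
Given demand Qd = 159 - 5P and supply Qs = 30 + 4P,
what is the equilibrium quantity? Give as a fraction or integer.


First find equilibrium price:
159 - 5P = 30 + 4P
P* = 129/9 = 43/3
Then substitute into demand:
Q* = 159 - 5 * 43/3 = 262/3

262/3


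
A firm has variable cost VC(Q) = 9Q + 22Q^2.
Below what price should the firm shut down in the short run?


AVC(Q) = VC(Q)/Q = 9 + 22Q
AVC is increasing in Q, so minimum AVC is at Q -> 0+.
Min AVC = 9
The firm should shut down if P < 9.

9


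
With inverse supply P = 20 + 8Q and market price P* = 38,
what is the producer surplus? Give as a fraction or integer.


Minimum supply price (at Q=0): P_min = 20
Quantity supplied at P* = 38:
Q* = (38 - 20)/8 = 9/4
PS = (1/2) * Q* * (P* - P_min)
PS = (1/2) * 9/4 * (38 - 20)
PS = (1/2) * 9/4 * 18 = 81/4

81/4


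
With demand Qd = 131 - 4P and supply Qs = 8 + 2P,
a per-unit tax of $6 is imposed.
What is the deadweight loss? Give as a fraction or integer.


Pre-tax equilibrium quantity: Q* = 49
Post-tax equilibrium quantity: Q_tax = 41
Reduction in quantity: Q* - Q_tax = 8
DWL = (1/2) * tax * (Q* - Q_tax)
DWL = (1/2) * 6 * 8 = 24

24


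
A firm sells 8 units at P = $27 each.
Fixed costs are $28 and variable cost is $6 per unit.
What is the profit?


Total Revenue = P * Q = 27 * 8 = $216
Total Cost = FC + VC*Q = 28 + 6*8 = $76
Profit = TR - TC = 216 - 76 = $140

$140


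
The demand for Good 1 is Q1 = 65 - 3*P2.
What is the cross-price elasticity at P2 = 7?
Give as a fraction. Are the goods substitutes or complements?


dQ1/dP2 = -3
At P2 = 7: Q1 = 65 - 3*7 = 44
Exy = (dQ1/dP2)(P2/Q1) = -3 * 7 / 44 = -21/44
Since Exy < 0, the goods are complements.

-21/44 (complements)


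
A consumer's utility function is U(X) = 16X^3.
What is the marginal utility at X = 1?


MU = dU/dX = 16*3*X^(3-1)
MU = 48*X^2
At X = 1:
MU = 48 * 1^2
MU = 48 * 1 = 48

48


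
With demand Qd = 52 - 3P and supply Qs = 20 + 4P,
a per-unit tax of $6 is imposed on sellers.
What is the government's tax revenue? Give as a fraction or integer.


With tax on sellers, new supply: Qs' = 20 + 4(P - 6)
= 4P - 4
New equilibrium quantity:
Q_new = 28
Tax revenue = tax * Q_new = 6 * 28 = 168

168


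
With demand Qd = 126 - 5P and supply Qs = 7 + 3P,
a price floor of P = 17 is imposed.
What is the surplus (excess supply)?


At P = 17:
Qd = 126 - 5*17 = 41
Qs = 7 + 3*17 = 58
Surplus = Qs - Qd = 58 - 41 = 17

17


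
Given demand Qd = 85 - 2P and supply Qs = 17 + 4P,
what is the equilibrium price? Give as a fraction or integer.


At equilibrium, Qd = Qs.
85 - 2P = 17 + 4P
85 - 17 = 2P + 4P
68 = 6P
P* = 68/6 = 34/3

34/3


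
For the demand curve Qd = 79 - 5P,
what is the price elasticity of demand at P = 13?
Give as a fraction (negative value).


dQ/dP = -5
At P = 13: Q = 79 - 5*13 = 14
E = (dQ/dP)(P/Q) = (-5)(13/14) = -65/14

-65/14


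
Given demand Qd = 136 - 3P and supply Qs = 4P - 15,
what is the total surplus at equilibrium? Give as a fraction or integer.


Find equilibrium: 136 - 3P = 4P - 15
136 + 15 = 7P
P* = 151/7 = 151/7
Q* = 4*151/7 - 15 = 499/7
Inverse demand: P = 136/3 - Q/3, so P_max = 136/3
Inverse supply: P = 15/4 + Q/4, so P_min = 15/4
CS = (1/2) * 499/7 * (136/3 - 151/7) = 249001/294
PS = (1/2) * 499/7 * (151/7 - 15/4) = 249001/392
TS = CS + PS = 249001/294 + 249001/392 = 249001/168

249001/168


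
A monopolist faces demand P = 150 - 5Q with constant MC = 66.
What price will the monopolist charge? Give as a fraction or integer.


MR = 150 - 10Q
Set MR = MC: 150 - 10Q = 66
Q* = 42/5
Substitute into demand:
P* = 150 - 5*42/5 = 108

108


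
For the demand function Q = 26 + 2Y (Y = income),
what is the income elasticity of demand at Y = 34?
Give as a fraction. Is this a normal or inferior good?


dQ/dY = 2
At Y = 34: Q = 26 + 2*34 = 94
Ey = (dQ/dY)(Y/Q) = 2 * 34 / 94 = 34/47
Since Ey > 0, this is a normal good.

34/47 (normal good)


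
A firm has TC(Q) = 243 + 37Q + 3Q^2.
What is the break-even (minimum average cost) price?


AC(Q) = 243/Q + 37 + 3Q
To minimize: dAC/dQ = -243/Q^2 + 3 = 0
Q^2 = 243/3 = 81
Q* = 9
Min AC = 243/9 + 37 + 3*9
Min AC = 27 + 37 + 27 = 91

91


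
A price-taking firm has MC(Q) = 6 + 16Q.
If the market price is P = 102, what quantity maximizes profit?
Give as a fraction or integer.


In perfect competition, profit is maximized where P = MC.
102 = 6 + 16Q
96 = 16Q
Q* = 96/16 = 6

6


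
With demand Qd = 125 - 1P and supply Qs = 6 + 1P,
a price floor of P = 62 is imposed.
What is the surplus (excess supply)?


At P = 62:
Qd = 125 - 1*62 = 63
Qs = 6 + 1*62 = 68
Surplus = Qs - Qd = 68 - 63 = 5

5


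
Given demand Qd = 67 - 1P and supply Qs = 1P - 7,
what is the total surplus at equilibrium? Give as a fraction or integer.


Find equilibrium: 67 - 1P = 1P - 7
67 + 7 = 2P
P* = 74/2 = 37
Q* = 1*37 - 7 = 30
Inverse demand: P = 67 - Q/1, so P_max = 67
Inverse supply: P = 7 + Q/1, so P_min = 7
CS = (1/2) * 30 * (67 - 37) = 450
PS = (1/2) * 30 * (37 - 7) = 450
TS = CS + PS = 450 + 450 = 900

900


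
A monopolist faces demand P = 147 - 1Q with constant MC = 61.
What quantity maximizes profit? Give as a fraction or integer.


TR = P*Q = (147 - 1Q)Q = 147Q - 1Q^2
MR = dTR/dQ = 147 - 2Q
Set MR = MC:
147 - 2Q = 61
86 = 2Q
Q* = 86/2 = 43

43


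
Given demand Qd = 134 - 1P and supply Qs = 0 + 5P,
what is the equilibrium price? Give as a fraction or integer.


At equilibrium, Qd = Qs.
134 - 1P = 0 + 5P
134 - 0 = 1P + 5P
134 = 6P
P* = 134/6 = 67/3

67/3


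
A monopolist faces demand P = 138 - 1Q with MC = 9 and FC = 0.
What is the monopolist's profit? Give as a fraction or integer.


MR = MC: 138 - 2Q = 9
Q* = 129/2
P* = 138 - 1*129/2 = 147/2
Profit = (P* - MC)*Q* - FC
= (147/2 - 9)*129/2 - 0
= 129/2*129/2 - 0
= 16641/4 - 0 = 16641/4

16641/4


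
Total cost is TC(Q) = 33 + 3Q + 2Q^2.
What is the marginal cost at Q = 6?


MC = dTC/dQ = 3 + 2*2*Q
At Q = 6:
MC = 3 + 4*6
MC = 3 + 24 = 27

27


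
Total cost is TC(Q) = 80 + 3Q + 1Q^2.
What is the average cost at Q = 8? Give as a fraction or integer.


TC(8) = 80 + 3*8 + 1*8^2
TC(8) = 80 + 24 + 64 = 168
AC = TC/Q = 168/8 = 21

21


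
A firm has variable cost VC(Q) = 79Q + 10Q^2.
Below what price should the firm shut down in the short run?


AVC(Q) = VC(Q)/Q = 79 + 10Q
AVC is increasing in Q, so minimum AVC is at Q -> 0+.
Min AVC = 79
The firm should shut down if P < 79.

79


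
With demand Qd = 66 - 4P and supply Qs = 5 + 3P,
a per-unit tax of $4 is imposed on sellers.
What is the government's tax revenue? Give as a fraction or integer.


With tax on sellers, new supply: Qs' = 5 + 3(P - 4)
= 3P - 7
New equilibrium quantity:
Q_new = 170/7
Tax revenue = tax * Q_new = 4 * 170/7 = 680/7

680/7


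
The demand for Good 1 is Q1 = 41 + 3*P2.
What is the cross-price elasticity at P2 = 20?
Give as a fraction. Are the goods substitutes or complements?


dQ1/dP2 = 3
At P2 = 20: Q1 = 41 + 3*20 = 101
Exy = (dQ1/dP2)(P2/Q1) = 3 * 20 / 101 = 60/101
Since Exy > 0, the goods are substitutes.

60/101 (substitutes)


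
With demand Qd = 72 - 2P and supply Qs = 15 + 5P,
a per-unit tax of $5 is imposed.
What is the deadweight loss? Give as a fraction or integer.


Pre-tax equilibrium quantity: Q* = 390/7
Post-tax equilibrium quantity: Q_tax = 340/7
Reduction in quantity: Q* - Q_tax = 50/7
DWL = (1/2) * tax * (Q* - Q_tax)
DWL = (1/2) * 5 * 50/7 = 125/7

125/7


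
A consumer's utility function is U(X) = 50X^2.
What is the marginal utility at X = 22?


MU = dU/dX = 50*2*X^(2-1)
MU = 100*X^1
At X = 22:
MU = 100 * 22^1
MU = 100 * 22 = 2200

2200


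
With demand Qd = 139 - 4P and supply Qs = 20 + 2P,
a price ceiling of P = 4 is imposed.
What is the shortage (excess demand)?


At P = 4:
Qd = 139 - 4*4 = 123
Qs = 20 + 2*4 = 28
Shortage = Qd - Qs = 123 - 28 = 95

95


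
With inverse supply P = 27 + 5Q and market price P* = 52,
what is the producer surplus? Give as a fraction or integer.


Minimum supply price (at Q=0): P_min = 27
Quantity supplied at P* = 52:
Q* = (52 - 27)/5 = 5
PS = (1/2) * Q* * (P* - P_min)
PS = (1/2) * 5 * (52 - 27)
PS = (1/2) * 5 * 25 = 125/2

125/2


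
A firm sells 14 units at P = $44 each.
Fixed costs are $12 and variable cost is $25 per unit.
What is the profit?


Total Revenue = P * Q = 44 * 14 = $616
Total Cost = FC + VC*Q = 12 + 25*14 = $362
Profit = TR - TC = 616 - 362 = $254

$254


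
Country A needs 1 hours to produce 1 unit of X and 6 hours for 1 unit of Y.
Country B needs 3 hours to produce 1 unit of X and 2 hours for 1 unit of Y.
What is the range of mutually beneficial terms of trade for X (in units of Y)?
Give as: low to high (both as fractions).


Opportunity cost of X for Country A = hours_X / hours_Y = 1/6 = 1/6 units of Y
Opportunity cost of X for Country B = hours_X / hours_Y = 3/2 = 3/2 units of Y
Terms of trade must be between the two opportunity costs.
Range: 1/6 to 3/2

1/6 to 3/2


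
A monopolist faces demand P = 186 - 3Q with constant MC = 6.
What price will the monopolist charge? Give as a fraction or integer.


MR = 186 - 6Q
Set MR = MC: 186 - 6Q = 6
Q* = 30
Substitute into demand:
P* = 186 - 3*30 = 96

96


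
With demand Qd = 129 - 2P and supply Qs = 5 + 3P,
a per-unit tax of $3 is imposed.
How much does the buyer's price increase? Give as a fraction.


With a per-unit tax, the buyer's price increase depends on relative slopes.
Supply slope: d = 3, Demand slope: b = 2
Buyer's price increase = d * tax / (b + d)
= 3 * 3 / (2 + 3)
= 9 / 5 = 9/5

9/5


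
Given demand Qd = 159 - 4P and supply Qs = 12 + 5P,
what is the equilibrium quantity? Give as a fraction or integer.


First find equilibrium price:
159 - 4P = 12 + 5P
P* = 147/9 = 49/3
Then substitute into demand:
Q* = 159 - 4 * 49/3 = 281/3

281/3


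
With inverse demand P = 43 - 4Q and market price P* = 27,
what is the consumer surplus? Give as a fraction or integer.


Maximum willingness to pay (at Q=0): P_max = 43
Quantity demanded at P* = 27:
Q* = (43 - 27)/4 = 4
CS = (1/2) * Q* * (P_max - P*)
CS = (1/2) * 4 * (43 - 27)
CS = (1/2) * 4 * 16 = 32

32


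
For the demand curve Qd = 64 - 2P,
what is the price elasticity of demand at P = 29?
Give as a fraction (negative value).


dQ/dP = -2
At P = 29: Q = 64 - 2*29 = 6
E = (dQ/dP)(P/Q) = (-2)(29/6) = -29/3

-29/3


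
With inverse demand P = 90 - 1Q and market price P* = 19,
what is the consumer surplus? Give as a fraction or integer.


Maximum willingness to pay (at Q=0): P_max = 90
Quantity demanded at P* = 19:
Q* = (90 - 19)/1 = 71
CS = (1/2) * Q* * (P_max - P*)
CS = (1/2) * 71 * (90 - 19)
CS = (1/2) * 71 * 71 = 5041/2

5041/2
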